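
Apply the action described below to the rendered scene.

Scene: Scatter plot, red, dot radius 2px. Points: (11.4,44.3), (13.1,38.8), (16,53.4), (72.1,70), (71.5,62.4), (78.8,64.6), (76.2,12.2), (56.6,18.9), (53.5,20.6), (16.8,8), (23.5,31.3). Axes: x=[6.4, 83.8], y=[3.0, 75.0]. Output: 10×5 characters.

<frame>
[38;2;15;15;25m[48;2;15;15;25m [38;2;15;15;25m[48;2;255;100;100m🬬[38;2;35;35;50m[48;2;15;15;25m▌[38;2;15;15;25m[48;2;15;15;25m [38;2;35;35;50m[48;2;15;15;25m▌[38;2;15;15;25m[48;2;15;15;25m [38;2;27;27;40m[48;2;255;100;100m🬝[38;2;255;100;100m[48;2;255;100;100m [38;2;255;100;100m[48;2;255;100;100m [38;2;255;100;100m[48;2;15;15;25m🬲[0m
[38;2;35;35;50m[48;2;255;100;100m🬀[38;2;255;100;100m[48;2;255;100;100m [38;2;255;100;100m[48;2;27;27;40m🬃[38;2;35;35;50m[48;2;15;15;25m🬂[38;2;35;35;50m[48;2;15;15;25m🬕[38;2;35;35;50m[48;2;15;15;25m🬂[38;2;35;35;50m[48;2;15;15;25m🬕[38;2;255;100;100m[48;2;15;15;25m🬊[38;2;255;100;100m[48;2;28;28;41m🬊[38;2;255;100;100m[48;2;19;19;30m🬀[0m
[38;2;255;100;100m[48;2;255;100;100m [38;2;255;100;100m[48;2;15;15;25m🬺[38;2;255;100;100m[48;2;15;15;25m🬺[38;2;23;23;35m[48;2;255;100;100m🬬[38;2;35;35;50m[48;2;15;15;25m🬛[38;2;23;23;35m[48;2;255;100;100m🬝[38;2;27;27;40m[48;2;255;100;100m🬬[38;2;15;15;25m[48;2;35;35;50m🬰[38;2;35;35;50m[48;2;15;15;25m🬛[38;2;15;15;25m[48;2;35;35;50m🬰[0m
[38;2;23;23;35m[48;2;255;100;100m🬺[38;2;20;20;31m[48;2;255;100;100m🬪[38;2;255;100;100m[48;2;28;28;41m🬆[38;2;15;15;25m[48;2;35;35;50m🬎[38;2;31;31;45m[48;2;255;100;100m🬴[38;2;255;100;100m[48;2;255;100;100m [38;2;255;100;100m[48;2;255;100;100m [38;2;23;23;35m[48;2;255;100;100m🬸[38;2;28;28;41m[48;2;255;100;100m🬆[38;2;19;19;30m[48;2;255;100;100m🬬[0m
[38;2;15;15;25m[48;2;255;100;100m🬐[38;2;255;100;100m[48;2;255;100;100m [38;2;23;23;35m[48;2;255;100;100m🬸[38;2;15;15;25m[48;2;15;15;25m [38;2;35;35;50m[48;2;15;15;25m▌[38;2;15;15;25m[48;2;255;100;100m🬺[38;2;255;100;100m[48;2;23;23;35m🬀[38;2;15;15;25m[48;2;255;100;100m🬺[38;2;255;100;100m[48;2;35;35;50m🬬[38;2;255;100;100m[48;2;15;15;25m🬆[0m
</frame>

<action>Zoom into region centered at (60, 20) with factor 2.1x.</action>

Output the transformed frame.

<frame>
[38;2;15;15;25m[48;2;15;15;25m [38;2;15;15;25m[48;2;15;15;25m [38;2;35;35;50m[48;2;15;15;25m▌[38;2;15;15;25m[48;2;15;15;25m [38;2;35;35;50m[48;2;15;15;25m▌[38;2;15;15;25m[48;2;15;15;25m [38;2;35;35;50m[48;2;15;15;25m▌[38;2;15;15;25m[48;2;15;15;25m [38;2;35;35;50m[48;2;15;15;25m▌[38;2;15;15;25m[48;2;15;15;25m [0m
[38;2;35;35;50m[48;2;15;15;25m🬂[38;2;35;35;50m[48;2;15;15;25m🬂[38;2;31;31;45m[48;2;255;100;100m🬝[38;2;255;100;100m[48;2;28;28;41m🬱[38;2;35;35;50m[48;2;15;15;25m🬕[38;2;35;35;50m[48;2;15;15;25m🬂[38;2;35;35;50m[48;2;15;15;25m🬕[38;2;35;35;50m[48;2;15;15;25m🬂[38;2;35;35;50m[48;2;15;15;25m🬕[38;2;35;35;50m[48;2;15;15;25m🬂[0m
[38;2;15;15;25m[48;2;35;35;50m🬰[38;2;15;15;25m[48;2;35;35;50m🬰[38;2;255;100;100m[48;2;28;28;41m🬊[38;2;255;100;100m[48;2;255;100;100m [38;2;255;100;100m[48;2;15;15;25m🬛[38;2;15;15;25m[48;2;35;35;50m🬰[38;2;35;35;50m[48;2;15;15;25m🬛[38;2;15;15;25m[48;2;35;35;50m🬰[38;2;31;31;45m[48;2;255;100;100m🬝[38;2;15;15;25m[48;2;35;35;50m🬰[0m
[38;2;15;15;25m[48;2;35;35;50m🬎[38;2;15;15;25m[48;2;35;35;50m🬎[38;2;35;35;50m[48;2;15;15;25m🬲[38;2;23;23;35m[48;2;255;100;100m🬺[38;2;35;35;50m[48;2;15;15;25m🬲[38;2;15;15;25m[48;2;35;35;50m🬎[38;2;35;35;50m[48;2;15;15;25m🬲[38;2;23;23;35m[48;2;255;100;100m🬴[38;2;255;100;100m[48;2;255;100;100m [38;2;255;100;100m[48;2;25;25;37m🬛[0m
[38;2;15;15;25m[48;2;15;15;25m [38;2;15;15;25m[48;2;15;15;25m [38;2;35;35;50m[48;2;15;15;25m▌[38;2;15;15;25m[48;2;15;15;25m [38;2;35;35;50m[48;2;15;15;25m▌[38;2;15;15;25m[48;2;15;15;25m [38;2;35;35;50m[48;2;15;15;25m▌[38;2;15;15;25m[48;2;15;15;25m [38;2;255;100;100m[48;2;27;27;40m🬁[38;2;15;15;25m[48;2;15;15;25m [0m
</frame>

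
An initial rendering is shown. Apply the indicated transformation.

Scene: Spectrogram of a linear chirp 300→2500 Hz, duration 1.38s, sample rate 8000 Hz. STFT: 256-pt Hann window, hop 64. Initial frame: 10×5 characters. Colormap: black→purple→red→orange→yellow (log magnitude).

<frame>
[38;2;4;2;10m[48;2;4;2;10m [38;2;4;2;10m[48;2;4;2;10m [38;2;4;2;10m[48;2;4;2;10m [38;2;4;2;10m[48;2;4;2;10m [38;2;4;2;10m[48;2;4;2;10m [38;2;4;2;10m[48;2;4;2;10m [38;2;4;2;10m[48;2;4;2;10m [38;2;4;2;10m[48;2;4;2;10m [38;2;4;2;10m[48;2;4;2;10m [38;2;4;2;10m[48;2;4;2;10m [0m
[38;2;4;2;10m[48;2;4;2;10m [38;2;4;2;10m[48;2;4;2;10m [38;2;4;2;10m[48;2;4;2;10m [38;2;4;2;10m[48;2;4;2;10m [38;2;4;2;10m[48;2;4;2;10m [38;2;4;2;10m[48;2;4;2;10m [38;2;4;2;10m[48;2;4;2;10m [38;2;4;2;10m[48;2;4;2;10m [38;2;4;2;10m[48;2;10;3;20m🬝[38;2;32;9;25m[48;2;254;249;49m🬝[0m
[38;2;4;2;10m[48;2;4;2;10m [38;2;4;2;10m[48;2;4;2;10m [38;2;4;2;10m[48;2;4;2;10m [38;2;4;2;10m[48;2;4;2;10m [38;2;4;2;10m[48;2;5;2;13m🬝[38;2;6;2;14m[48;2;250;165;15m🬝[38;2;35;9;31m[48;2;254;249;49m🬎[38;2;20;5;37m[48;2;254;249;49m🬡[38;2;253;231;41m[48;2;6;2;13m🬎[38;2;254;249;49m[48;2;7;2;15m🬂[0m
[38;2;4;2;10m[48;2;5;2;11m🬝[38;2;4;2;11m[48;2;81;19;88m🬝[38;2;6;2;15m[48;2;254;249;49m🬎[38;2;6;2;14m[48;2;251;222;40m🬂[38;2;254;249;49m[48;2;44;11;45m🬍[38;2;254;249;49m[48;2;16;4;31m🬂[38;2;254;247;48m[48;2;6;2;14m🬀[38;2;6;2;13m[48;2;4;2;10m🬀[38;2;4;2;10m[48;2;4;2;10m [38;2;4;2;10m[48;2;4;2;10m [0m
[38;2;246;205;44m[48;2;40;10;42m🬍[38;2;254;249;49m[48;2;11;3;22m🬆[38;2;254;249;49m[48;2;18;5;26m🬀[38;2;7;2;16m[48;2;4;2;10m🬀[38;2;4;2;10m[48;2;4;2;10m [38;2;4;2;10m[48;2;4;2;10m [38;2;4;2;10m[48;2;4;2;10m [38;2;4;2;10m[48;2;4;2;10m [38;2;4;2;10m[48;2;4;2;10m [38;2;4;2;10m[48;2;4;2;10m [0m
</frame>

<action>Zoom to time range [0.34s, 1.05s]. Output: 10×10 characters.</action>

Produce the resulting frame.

<frame>
[38;2;4;2;10m[48;2;4;2;10m [38;2;4;2;10m[48;2;4;2;10m [38;2;4;2;10m[48;2;4;2;10m [38;2;4;2;10m[48;2;4;2;10m [38;2;4;2;10m[48;2;4;2;10m [38;2;4;2;10m[48;2;4;2;10m [38;2;4;2;10m[48;2;4;2;10m [38;2;4;2;10m[48;2;4;2;10m [38;2;4;2;10m[48;2;4;2;10m [38;2;4;2;10m[48;2;4;2;10m [0m
[38;2;4;2;10m[48;2;4;2;10m [38;2;4;2;10m[48;2;4;2;10m [38;2;4;2;10m[48;2;4;2;10m [38;2;4;2;10m[48;2;4;2;10m [38;2;4;2;10m[48;2;4;2;10m [38;2;4;2;10m[48;2;4;2;10m [38;2;4;2;10m[48;2;4;2;10m [38;2;4;2;10m[48;2;4;2;10m [38;2;4;2;10m[48;2;4;2;10m [38;2;4;2;10m[48;2;4;2;10m [0m
[38;2;4;2;10m[48;2;4;2;10m [38;2;4;2;10m[48;2;4;2;10m [38;2;4;2;10m[48;2;4;2;10m [38;2;4;2;10m[48;2;4;2;10m [38;2;4;2;10m[48;2;4;2;10m [38;2;4;2;10m[48;2;4;2;10m [38;2;4;2;10m[48;2;4;2;10m [38;2;4;2;10m[48;2;4;2;10m [38;2;4;2;10m[48;2;4;2;10m [38;2;4;2;10m[48;2;4;2;10m [0m
[38;2;4;2;10m[48;2;4;2;10m [38;2;4;2;10m[48;2;4;2;10m [38;2;4;2;10m[48;2;4;2;10m [38;2;4;2;10m[48;2;4;2;10m [38;2;4;2;10m[48;2;4;2;10m [38;2;4;2;10m[48;2;4;2;10m [38;2;4;2;10m[48;2;4;2;10m [38;2;4;2;10m[48;2;4;2;10m [38;2;4;2;10m[48;2;4;2;10m [38;2;4;2;10m[48;2;4;2;10m [0m
[38;2;4;2;10m[48;2;4;2;10m [38;2;4;2;10m[48;2;4;2;10m [38;2;4;2;10m[48;2;4;2;10m [38;2;4;2;10m[48;2;4;2;10m [38;2;4;2;10m[48;2;4;2;10m [38;2;4;2;10m[48;2;4;2;10m [38;2;4;2;10m[48;2;4;2;10m [38;2;4;2;10m[48;2;4;2;11m🬝[38;2;4;2;10m[48;2;6;2;14m🬎[38;2;7;2;14m[48;2;108;27;86m🬝[0m
[38;2;4;2;10m[48;2;4;2;10m [38;2;4;2;10m[48;2;4;2;10m [38;2;4;2;10m[48;2;4;2;10m [38;2;4;2;10m[48;2;4;2;11m🬝[38;2;4;2;10m[48;2;6;2;13m🬝[38;2;4;2;11m[48;2;15;4;29m🬝[38;2;18;4;29m[48;2;252;193;26m🬝[38;2;16;4;31m[48;2;251;214;37m🬆[38;2;89;22;63m[48;2;242;203;54m🬂[38;2;253;232;42m[48;2;20;5;37m🬎[0m
[38;2;4;2;10m[48;2;5;2;12m🬝[38;2;4;2;11m[48;2;10;3;20m🬝[38;2;11;3;22m[48;2;234;120;31m🬝[38;2;41;10;36m[48;2;254;248;49m🬎[38;2;49;12;57m[48;2;253;234;43m🬂[38;2;253;233;43m[48;2;26;6;47m🬎[38;2;254;249;49m[48;2;41;10;36m🬂[38;2;254;239;45m[48;2;23;6;28m🬀[38;2;15;4;29m[48;2;5;2;11m🬀[38;2;6;2;13m[48;2;4;2;10m🬀[0m
[38;2;11;3;23m[48;2;253;231;42m🬂[38;2;253;224;39m[48;2;75;18;68m🬍[38;2;254;247;48m[48;2;43;11;39m🬆[38;2;237;171;50m[48;2;8;2;17m🬂[38;2;31;7;56m[48;2;5;2;12m🬀[38;2;5;2;12m[48;2;4;2;10m🬂[38;2;4;2;11m[48;2;4;2;10m🬀[38;2;4;2;10m[48;2;4;2;10m [38;2;4;2;10m[48;2;4;2;10m [38;2;4;2;10m[48;2;4;2;10m [0m
[38;2;46;10;80m[48;2;7;2;15m🬀[38;2;6;2;14m[48;2;4;2;10m🬂[38;2;4;2;11m[48;2;4;2;10m🬀[38;2;4;2;10m[48;2;4;2;10m [38;2;4;2;10m[48;2;4;2;10m [38;2;4;2;10m[48;2;4;2;10m [38;2;4;2;10m[48;2;4;2;10m [38;2;4;2;10m[48;2;4;2;10m [38;2;4;2;10m[48;2;4;2;10m [38;2;4;2;10m[48;2;4;2;10m [0m
[38;2;4;2;10m[48;2;4;2;10m [38;2;4;2;10m[48;2;4;2;10m [38;2;4;2;10m[48;2;4;2;10m [38;2;4;2;10m[48;2;4;2;10m [38;2;4;2;10m[48;2;4;2;10m [38;2;4;2;10m[48;2;4;2;10m [38;2;4;2;10m[48;2;4;2;10m [38;2;4;2;10m[48;2;4;2;10m [38;2;4;2;10m[48;2;4;2;10m [38;2;4;2;10m[48;2;4;2;10m [0m
</frame>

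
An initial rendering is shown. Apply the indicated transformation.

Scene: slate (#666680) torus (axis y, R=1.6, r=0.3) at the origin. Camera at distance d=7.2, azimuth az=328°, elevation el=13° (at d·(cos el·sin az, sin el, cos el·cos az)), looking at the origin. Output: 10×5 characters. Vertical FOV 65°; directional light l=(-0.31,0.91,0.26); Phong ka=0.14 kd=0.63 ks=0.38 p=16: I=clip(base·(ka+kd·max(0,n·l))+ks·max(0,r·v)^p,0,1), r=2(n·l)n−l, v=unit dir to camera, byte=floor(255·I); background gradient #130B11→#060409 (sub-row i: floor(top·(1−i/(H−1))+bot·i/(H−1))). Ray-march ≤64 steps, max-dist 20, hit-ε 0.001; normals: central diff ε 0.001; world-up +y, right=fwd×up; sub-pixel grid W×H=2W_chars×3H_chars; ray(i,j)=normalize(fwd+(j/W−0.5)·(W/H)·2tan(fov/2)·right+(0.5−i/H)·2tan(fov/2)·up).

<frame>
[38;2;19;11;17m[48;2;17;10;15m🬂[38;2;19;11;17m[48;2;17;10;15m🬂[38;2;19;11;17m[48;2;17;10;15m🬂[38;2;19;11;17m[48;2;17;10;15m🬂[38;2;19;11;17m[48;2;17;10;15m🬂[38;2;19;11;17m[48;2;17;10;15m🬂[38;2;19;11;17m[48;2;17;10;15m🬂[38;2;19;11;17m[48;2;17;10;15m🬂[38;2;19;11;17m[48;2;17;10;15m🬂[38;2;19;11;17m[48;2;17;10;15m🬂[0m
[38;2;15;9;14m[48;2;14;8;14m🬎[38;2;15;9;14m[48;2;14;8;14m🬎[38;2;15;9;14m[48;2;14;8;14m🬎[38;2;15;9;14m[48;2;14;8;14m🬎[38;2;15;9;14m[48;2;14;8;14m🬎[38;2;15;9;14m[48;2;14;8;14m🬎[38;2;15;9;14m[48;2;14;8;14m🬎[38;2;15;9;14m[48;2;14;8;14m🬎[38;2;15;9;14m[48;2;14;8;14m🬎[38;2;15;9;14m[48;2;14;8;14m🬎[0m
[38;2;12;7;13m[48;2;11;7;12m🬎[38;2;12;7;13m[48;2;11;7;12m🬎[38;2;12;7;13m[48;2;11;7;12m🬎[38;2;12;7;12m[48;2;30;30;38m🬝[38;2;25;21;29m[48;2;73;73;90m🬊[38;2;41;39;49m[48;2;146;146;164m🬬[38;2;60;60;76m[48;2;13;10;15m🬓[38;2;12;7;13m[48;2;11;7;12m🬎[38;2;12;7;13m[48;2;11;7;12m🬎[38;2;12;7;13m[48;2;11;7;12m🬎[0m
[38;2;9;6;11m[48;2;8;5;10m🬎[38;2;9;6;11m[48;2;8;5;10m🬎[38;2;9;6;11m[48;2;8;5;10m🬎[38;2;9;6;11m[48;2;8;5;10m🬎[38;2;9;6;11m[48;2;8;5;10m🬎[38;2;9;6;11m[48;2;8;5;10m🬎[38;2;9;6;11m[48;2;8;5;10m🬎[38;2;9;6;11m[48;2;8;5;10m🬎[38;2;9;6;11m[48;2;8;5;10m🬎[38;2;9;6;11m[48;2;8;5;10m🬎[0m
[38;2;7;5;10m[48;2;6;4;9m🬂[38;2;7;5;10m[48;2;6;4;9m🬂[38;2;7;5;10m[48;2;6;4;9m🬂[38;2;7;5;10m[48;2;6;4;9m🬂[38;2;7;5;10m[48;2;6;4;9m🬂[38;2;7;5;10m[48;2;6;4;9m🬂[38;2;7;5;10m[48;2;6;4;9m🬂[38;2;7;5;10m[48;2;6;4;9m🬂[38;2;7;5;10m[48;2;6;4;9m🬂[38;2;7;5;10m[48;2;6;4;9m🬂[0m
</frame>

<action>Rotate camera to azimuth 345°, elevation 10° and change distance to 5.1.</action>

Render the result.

<frame>
[38;2;19;11;17m[48;2;17;10;15m🬂[38;2;19;11;17m[48;2;17;10;15m🬂[38;2;19;11;17m[48;2;17;10;15m🬂[38;2;19;11;17m[48;2;17;10;15m🬂[38;2;19;11;17m[48;2;17;10;15m🬂[38;2;19;11;17m[48;2;17;10;15m🬂[38;2;19;11;17m[48;2;17;10;15m🬂[38;2;19;11;17m[48;2;17;10;15m🬂[38;2;19;11;17m[48;2;17;10;15m🬂[38;2;19;11;17m[48;2;17;10;15m🬂[0m
[38;2;15;9;14m[48;2;14;8;14m🬎[38;2;15;9;14m[48;2;14;8;14m🬎[38;2;15;9;14m[48;2;14;8;14m🬎[38;2;15;9;14m[48;2;14;8;14m🬎[38;2;15;9;14m[48;2;14;8;14m🬎[38;2;15;9;14m[48;2;14;8;14m🬎[38;2;15;9;14m[48;2;14;8;14m🬎[38;2;15;9;14m[48;2;14;8;14m🬎[38;2;15;9;14m[48;2;14;8;14m🬎[38;2;15;9;14m[48;2;14;8;14m🬎[0m
[38;2;12;7;13m[48;2;11;7;12m🬎[38;2;12;7;13m[48;2;11;7;12m🬎[38;2;12;7;13m[48;2;11;7;12m🬎[38;2;22;19;26m[48;2;64;64;81m🬊[38;2;25;22;30m[48;2;117;117;134m🬎[38;2;30;27;36m[48;2;94;94;111m🬎[38;2;13;8;13m[48;2;58;58;73m🬂[38;2;71;71;90m[48;2;17;13;19m🬃[38;2;12;7;13m[48;2;11;7;12m🬎[38;2;12;7;13m[48;2;11;7;12m🬎[0m
[38;2;9;6;11m[48;2;8;5;10m🬎[38;2;9;6;11m[48;2;8;5;10m🬎[38;2;9;6;11m[48;2;8;5;10m🬎[38;2;14;14;17m[48;2;8;5;10m🬁[38;2;15;15;19m[48;2;8;5;10m🬂[38;2;15;15;19m[48;2;8;5;10m🬂[38;2;14;14;17m[48;2;8;5;10m🬂[38;2;9;6;11m[48;2;8;5;10m🬎[38;2;9;6;11m[48;2;8;5;10m🬎[38;2;9;6;11m[48;2;8;5;10m🬎[0m
[38;2;7;5;10m[48;2;6;4;9m🬂[38;2;7;5;10m[48;2;6;4;9m🬂[38;2;7;5;10m[48;2;6;4;9m🬂[38;2;7;5;10m[48;2;6;4;9m🬂[38;2;7;5;10m[48;2;6;4;9m🬂[38;2;7;5;10m[48;2;6;4;9m🬂[38;2;7;5;10m[48;2;6;4;9m🬂[38;2;7;5;10m[48;2;6;4;9m🬂[38;2;7;5;10m[48;2;6;4;9m🬂[38;2;7;5;10m[48;2;6;4;9m🬂[0m
</frame>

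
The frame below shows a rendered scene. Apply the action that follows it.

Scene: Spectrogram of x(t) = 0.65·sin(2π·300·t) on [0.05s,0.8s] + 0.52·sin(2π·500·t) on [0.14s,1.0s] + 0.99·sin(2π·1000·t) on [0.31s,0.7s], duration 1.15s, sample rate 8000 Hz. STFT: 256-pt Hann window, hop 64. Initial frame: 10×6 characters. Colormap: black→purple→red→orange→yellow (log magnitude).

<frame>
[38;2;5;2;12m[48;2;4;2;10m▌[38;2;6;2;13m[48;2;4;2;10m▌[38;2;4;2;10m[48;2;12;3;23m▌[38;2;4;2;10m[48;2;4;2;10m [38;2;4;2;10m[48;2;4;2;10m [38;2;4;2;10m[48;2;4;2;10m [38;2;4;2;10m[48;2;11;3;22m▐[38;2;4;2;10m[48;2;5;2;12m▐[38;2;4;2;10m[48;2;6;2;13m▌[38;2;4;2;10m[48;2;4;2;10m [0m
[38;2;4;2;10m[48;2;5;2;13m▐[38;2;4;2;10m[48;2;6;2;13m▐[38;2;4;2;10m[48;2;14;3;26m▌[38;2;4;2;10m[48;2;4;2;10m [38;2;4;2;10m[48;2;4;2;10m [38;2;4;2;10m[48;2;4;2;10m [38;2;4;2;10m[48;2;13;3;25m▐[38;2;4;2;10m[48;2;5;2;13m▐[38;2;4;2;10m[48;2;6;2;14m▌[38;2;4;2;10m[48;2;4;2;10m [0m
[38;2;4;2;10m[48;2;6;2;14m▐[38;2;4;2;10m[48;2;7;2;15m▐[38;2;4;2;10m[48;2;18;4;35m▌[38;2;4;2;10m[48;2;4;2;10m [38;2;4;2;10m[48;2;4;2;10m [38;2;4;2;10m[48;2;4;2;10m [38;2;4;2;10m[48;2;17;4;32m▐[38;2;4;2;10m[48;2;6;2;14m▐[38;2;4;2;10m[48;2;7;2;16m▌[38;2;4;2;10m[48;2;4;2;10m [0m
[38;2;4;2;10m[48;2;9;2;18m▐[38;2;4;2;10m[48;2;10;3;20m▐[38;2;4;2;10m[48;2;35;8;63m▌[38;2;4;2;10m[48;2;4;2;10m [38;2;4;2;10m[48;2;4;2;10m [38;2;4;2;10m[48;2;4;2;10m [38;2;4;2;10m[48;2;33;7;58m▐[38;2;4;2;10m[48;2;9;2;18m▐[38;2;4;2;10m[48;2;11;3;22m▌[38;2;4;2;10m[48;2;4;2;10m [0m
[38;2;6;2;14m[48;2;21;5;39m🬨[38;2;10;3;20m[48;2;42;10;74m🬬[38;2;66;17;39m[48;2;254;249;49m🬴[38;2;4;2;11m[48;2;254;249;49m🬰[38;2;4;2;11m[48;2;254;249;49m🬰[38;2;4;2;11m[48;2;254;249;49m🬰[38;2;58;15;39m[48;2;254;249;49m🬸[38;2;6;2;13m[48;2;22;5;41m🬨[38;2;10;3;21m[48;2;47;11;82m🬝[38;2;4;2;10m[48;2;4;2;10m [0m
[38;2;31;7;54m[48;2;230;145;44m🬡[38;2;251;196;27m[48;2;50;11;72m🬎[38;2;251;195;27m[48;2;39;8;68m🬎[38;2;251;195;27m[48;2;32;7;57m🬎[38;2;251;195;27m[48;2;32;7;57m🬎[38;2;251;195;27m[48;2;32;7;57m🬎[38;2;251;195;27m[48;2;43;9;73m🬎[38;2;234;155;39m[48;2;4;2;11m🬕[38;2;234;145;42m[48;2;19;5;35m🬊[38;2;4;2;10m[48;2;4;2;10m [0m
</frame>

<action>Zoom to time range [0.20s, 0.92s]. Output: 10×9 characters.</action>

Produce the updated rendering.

<frame>
[38;2;4;2;10m[48;2;4;2;10m [38;2;10;3;20m[48;2;12;3;23m▌[38;2;4;2;10m[48;2;4;2;10m [38;2;4;2;10m[48;2;4;2;10m [38;2;4;2;10m[48;2;4;2;10m [38;2;4;2;10m[48;2;4;2;10m [38;2;4;2;10m[48;2;5;2;12m▌[38;2;11;3;22m[48;2;4;2;10m▌[38;2;4;2;11m[48;2;5;2;12m▌[38;2;4;2;10m[48;2;4;2;10m [0m
[38;2;4;2;10m[48;2;4;2;10m [38;2;10;3;20m[48;2;12;3;24m▌[38;2;4;2;10m[48;2;4;2;10m [38;2;4;2;10m[48;2;4;2;10m [38;2;4;2;10m[48;2;4;2;10m [38;2;4;2;10m[48;2;4;2;10m [38;2;4;2;10m[48;2;5;2;12m▌[38;2;4;2;10m[48;2;11;3;23m▐[38;2;4;2;11m[48;2;5;2;13m▌[38;2;4;2;10m[48;2;4;2;10m [0m
[38;2;4;2;10m[48;2;4;2;10m [38;2;11;3;22m[48;2;14;4;27m▌[38;2;4;2;10m[48;2;4;2;10m [38;2;4;2;10m[48;2;4;2;10m [38;2;4;2;10m[48;2;4;2;10m [38;2;4;2;10m[48;2;4;2;10m [38;2;4;2;10m[48;2;5;2;12m▌[38;2;4;2;10m[48;2;13;3;25m▐[38;2;5;2;11m[48;2;6;2;13m▌[38;2;4;2;10m[48;2;4;2;10m [0m
[38;2;4;2;10m[48;2;4;2;10m [38;2;13;3;26m[48;2;17;4;32m▌[38;2;4;2;10m[48;2;4;2;10m [38;2;4;2;10m[48;2;4;2;10m [38;2;4;2;10m[48;2;4;2;10m [38;2;4;2;10m[48;2;4;2;10m [38;2;4;2;10m[48;2;5;2;13m▌[38;2;4;2;10m[48;2;16;4;30m▐[38;2;5;2;12m[48;2;6;2;14m▌[38;2;4;2;10m[48;2;4;2;10m [0m
[38;2;4;2;10m[48;2;4;2;10m [38;2;18;4;34m[48;2;24;5;44m🬕[38;2;4;2;10m[48;2;4;2;10m [38;2;4;2;10m[48;2;4;2;10m [38;2;4;2;10m[48;2;4;2;10m [38;2;4;2;10m[48;2;4;2;10m [38;2;4;2;10m[48;2;7;2;15m▌[38;2;4;2;10m[48;2;21;5;39m▐[38;2;5;2;12m[48;2;7;2;15m▌[38;2;4;2;10m[48;2;4;2;10m [0m
[38;2;4;2;10m[48;2;4;2;10m [38;2;27;6;49m[48;2;40;9;71m🬆[38;2;4;2;10m[48;2;4;2;10m [38;2;4;2;10m[48;2;4;2;10m [38;2;4;2;10m[48;2;4;2;10m [38;2;4;2;10m[48;2;4;2;10m [38;2;4;2;10m[48;2;10;3;21m▌[38;2;4;2;10m[48;2;35;8;62m▐[38;2;6;2;14m[48;2;9;3;20m🬕[38;2;4;2;10m[48;2;4;2;10m [0m
[38;2;4;2;10m[48;2;4;2;10m [38;2;147;45;76m[48;2;239;175;46m🬕[38;2;5;2;13m[48;2;254;249;49m🬎[38;2;5;2;13m[48;2;254;249;49m🬎[38;2;5;2;13m[48;2;254;249;49m🬎[38;2;5;2;13m[48;2;254;249;49m🬎[38;2;14;3;28m[48;2;254;249;49m🬎[38;2;25;7;29m[48;2;235;154;46m🬨[38;2;10;2;20m[48;2;15;4;30m🬕[38;2;4;2;10m[48;2;4;2;10m [0m
[38;2;4;2;11m[48;2;251;190;25m🬎[38;2;105;25;85m[48;2;251;190;25m🬎[38;2;4;2;11m[48;2;251;190;25m🬎[38;2;4;2;11m[48;2;251;190;25m🬎[38;2;4;2;11m[48;2;251;190;25m🬎[38;2;4;2;11m[48;2;251;190;25m🬎[38;2;13;3;26m[48;2;251;190;25m🬎[38;2;56;14;48m[48;2;251;190;25m🬎[38;2;23;5;43m[48;2;251;190;25m🬎[38;2;4;2;10m[48;2;251;190;25m🬎[0m
[38;2;251;195;27m[48;2;7;2;16m🬎[38;2;251;195;27m[48;2;37;8;64m🬎[38;2;251;195;27m[48;2;7;2;15m🬎[38;2;251;195;27m[48;2;7;2;16m🬎[38;2;251;195;27m[48;2;7;2;16m🬎[38;2;251;195;27m[48;2;7;2;16m🬎[38;2;251;195;27m[48;2;10;2;20m🬎[38;2;251;195;27m[48;2;22;5;41m🬎[38;2;248;169;21m[48;2;81;19;85m🬎[38;2;5;2;13m[48;2;4;2;10m🬂[0m
</frame>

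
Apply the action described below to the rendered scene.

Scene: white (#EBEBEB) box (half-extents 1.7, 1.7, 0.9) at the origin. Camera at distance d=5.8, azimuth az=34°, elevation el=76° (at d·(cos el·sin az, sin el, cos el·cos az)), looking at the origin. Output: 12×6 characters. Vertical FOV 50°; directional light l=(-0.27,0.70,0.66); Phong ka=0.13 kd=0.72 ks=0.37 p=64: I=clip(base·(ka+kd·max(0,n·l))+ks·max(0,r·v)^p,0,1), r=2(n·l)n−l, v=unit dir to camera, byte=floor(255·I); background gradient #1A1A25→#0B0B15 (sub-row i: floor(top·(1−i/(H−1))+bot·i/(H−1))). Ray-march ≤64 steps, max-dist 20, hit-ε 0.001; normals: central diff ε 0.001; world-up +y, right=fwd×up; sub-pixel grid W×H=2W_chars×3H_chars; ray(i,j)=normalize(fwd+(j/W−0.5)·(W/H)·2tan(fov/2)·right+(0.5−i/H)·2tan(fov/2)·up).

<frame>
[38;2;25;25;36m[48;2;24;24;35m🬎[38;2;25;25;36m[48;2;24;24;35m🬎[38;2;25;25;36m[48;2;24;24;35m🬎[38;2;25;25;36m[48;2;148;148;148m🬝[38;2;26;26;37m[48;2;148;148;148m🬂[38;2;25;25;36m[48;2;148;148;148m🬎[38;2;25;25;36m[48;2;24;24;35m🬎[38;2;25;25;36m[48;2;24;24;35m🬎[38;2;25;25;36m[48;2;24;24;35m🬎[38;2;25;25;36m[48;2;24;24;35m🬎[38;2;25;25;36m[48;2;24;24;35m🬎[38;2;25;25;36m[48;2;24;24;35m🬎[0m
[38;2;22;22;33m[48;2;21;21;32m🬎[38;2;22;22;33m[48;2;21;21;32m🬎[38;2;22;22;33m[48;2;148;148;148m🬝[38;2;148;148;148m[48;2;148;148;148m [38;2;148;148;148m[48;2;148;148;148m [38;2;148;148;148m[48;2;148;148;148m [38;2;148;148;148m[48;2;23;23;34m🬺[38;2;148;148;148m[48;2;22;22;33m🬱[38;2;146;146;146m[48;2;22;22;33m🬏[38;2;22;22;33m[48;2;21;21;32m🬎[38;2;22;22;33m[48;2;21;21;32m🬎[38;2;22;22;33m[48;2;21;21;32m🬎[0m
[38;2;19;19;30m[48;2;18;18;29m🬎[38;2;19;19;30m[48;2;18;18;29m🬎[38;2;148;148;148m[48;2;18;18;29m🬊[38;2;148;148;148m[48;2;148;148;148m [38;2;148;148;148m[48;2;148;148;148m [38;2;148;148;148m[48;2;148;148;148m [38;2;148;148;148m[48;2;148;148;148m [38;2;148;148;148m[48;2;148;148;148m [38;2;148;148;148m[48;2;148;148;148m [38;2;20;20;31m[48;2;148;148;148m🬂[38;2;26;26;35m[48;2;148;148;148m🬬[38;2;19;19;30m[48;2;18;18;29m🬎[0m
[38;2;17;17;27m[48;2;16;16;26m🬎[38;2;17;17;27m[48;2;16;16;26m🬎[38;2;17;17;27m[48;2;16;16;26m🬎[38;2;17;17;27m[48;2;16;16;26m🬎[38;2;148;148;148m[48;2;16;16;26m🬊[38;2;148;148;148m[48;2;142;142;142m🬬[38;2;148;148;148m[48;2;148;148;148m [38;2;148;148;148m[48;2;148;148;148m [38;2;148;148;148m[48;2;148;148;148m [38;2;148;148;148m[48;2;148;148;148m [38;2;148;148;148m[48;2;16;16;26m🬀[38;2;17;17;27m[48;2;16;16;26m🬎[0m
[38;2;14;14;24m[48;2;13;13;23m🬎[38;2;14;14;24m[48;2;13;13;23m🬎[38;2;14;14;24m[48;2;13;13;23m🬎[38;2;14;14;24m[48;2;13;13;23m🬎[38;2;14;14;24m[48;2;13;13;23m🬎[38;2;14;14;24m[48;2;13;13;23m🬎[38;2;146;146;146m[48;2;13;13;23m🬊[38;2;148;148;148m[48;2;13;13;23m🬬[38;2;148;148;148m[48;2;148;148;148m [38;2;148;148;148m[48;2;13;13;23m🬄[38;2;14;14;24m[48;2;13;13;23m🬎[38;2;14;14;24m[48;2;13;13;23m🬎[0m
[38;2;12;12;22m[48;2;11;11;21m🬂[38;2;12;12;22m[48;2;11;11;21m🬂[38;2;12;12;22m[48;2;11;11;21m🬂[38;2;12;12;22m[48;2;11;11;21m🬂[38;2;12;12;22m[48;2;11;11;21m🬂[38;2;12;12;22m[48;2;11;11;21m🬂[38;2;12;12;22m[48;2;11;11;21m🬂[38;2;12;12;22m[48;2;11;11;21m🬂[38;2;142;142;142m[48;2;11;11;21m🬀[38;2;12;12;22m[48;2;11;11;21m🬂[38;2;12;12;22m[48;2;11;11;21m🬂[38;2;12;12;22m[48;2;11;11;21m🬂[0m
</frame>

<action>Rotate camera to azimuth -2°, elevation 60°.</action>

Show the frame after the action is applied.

<frame>
[38;2;25;25;36m[48;2;24;24;35m🬎[38;2;25;25;36m[48;2;24;24;35m🬎[38;2;25;25;36m[48;2;24;24;35m🬎[38;2;25;25;36m[48;2;24;24;35m🬎[38;2;25;25;36m[48;2;24;24;35m🬎[38;2;25;25;36m[48;2;24;24;35m🬎[38;2;25;25;36m[48;2;24;24;35m🬎[38;2;25;25;36m[48;2;24;24;35m🬎[38;2;25;25;36m[48;2;24;24;35m🬎[38;2;25;25;36m[48;2;24;24;35m🬎[38;2;25;25;36m[48;2;24;24;35m🬎[38;2;25;25;36m[48;2;24;24;35m🬎[0m
[38;2;22;22;33m[48;2;21;21;32m🬎[38;2;22;22;33m[48;2;21;21;32m🬎[38;2;148;148;148m[48;2;22;22;33m▐[38;2;148;148;148m[48;2;148;148;148m [38;2;148;148;148m[48;2;148;148;148m [38;2;148;148;148m[48;2;148;148;148m [38;2;148;148;148m[48;2;148;148;148m [38;2;148;148;148m[48;2;148;148;148m [38;2;148;148;148m[48;2;148;148;148m [38;2;148;148;148m[48;2;23;23;34m🬺[38;2;22;22;33m[48;2;21;21;32m🬎[38;2;22;22;33m[48;2;21;21;32m🬎[0m
[38;2;19;19;30m[48;2;18;18;29m🬎[38;2;19;19;30m[48;2;18;18;29m🬎[38;2;148;148;148m[48;2;19;19;30m🬷[38;2;148;148;148m[48;2;148;148;148m [38;2;148;148;148m[48;2;148;148;148m [38;2;148;148;148m[48;2;148;148;148m [38;2;148;148;148m[48;2;148;148;148m [38;2;148;148;148m[48;2;148;148;148m [38;2;148;148;148m[48;2;148;148;148m [38;2;148;148;148m[48;2;148;148;148m [38;2;148;148;148m[48;2;19;19;30m🬓[38;2;19;19;30m[48;2;18;18;29m🬎[0m
[38;2;17;17;27m[48;2;16;16;26m🬎[38;2;17;17;27m[48;2;16;16;26m🬎[38;2;142;142;142m[48;2;16;16;26m🬊[38;2;142;142;142m[48;2;142;142;142m [38;2;142;142;142m[48;2;142;142;142m [38;2;142;142;142m[48;2;142;142;142m [38;2;142;142;142m[48;2;142;142;142m [38;2;142;142;142m[48;2;142;142;142m [38;2;142;142;142m[48;2;142;142;142m [38;2;142;142;142m[48;2;16;16;26m🬝[38;2;142;142;142m[48;2;16;16;26m🬀[38;2;17;17;27m[48;2;16;16;26m🬎[0m
[38;2;14;14;24m[48;2;13;13;23m🬎[38;2;14;14;24m[48;2;13;13;23m🬎[38;2;14;14;24m[48;2;13;13;23m🬎[38;2;142;142;142m[48;2;13;13;23m🬊[38;2;142;142;142m[48;2;13;13;23m🬎[38;2;142;142;142m[48;2;13;13;23m🬎[38;2;142;142;142m[48;2;13;13;23m🬎[38;2;142;142;142m[48;2;13;13;23m🬎[38;2;142;142;142m[48;2;13;13;23m🬎[38;2;14;14;24m[48;2;13;13;23m🬎[38;2;14;14;24m[48;2;13;13;23m🬎[38;2;14;14;24m[48;2;13;13;23m🬎[0m
[38;2;12;12;22m[48;2;11;11;21m🬂[38;2;12;12;22m[48;2;11;11;21m🬂[38;2;12;12;22m[48;2;11;11;21m🬂[38;2;12;12;22m[48;2;11;11;21m🬂[38;2;12;12;22m[48;2;11;11;21m🬂[38;2;12;12;22m[48;2;11;11;21m🬂[38;2;12;12;22m[48;2;11;11;21m🬂[38;2;12;12;22m[48;2;11;11;21m🬂[38;2;12;12;22m[48;2;11;11;21m🬂[38;2;12;12;22m[48;2;11;11;21m🬂[38;2;12;12;22m[48;2;11;11;21m🬂[38;2;12;12;22m[48;2;11;11;21m🬂[0m
</frame>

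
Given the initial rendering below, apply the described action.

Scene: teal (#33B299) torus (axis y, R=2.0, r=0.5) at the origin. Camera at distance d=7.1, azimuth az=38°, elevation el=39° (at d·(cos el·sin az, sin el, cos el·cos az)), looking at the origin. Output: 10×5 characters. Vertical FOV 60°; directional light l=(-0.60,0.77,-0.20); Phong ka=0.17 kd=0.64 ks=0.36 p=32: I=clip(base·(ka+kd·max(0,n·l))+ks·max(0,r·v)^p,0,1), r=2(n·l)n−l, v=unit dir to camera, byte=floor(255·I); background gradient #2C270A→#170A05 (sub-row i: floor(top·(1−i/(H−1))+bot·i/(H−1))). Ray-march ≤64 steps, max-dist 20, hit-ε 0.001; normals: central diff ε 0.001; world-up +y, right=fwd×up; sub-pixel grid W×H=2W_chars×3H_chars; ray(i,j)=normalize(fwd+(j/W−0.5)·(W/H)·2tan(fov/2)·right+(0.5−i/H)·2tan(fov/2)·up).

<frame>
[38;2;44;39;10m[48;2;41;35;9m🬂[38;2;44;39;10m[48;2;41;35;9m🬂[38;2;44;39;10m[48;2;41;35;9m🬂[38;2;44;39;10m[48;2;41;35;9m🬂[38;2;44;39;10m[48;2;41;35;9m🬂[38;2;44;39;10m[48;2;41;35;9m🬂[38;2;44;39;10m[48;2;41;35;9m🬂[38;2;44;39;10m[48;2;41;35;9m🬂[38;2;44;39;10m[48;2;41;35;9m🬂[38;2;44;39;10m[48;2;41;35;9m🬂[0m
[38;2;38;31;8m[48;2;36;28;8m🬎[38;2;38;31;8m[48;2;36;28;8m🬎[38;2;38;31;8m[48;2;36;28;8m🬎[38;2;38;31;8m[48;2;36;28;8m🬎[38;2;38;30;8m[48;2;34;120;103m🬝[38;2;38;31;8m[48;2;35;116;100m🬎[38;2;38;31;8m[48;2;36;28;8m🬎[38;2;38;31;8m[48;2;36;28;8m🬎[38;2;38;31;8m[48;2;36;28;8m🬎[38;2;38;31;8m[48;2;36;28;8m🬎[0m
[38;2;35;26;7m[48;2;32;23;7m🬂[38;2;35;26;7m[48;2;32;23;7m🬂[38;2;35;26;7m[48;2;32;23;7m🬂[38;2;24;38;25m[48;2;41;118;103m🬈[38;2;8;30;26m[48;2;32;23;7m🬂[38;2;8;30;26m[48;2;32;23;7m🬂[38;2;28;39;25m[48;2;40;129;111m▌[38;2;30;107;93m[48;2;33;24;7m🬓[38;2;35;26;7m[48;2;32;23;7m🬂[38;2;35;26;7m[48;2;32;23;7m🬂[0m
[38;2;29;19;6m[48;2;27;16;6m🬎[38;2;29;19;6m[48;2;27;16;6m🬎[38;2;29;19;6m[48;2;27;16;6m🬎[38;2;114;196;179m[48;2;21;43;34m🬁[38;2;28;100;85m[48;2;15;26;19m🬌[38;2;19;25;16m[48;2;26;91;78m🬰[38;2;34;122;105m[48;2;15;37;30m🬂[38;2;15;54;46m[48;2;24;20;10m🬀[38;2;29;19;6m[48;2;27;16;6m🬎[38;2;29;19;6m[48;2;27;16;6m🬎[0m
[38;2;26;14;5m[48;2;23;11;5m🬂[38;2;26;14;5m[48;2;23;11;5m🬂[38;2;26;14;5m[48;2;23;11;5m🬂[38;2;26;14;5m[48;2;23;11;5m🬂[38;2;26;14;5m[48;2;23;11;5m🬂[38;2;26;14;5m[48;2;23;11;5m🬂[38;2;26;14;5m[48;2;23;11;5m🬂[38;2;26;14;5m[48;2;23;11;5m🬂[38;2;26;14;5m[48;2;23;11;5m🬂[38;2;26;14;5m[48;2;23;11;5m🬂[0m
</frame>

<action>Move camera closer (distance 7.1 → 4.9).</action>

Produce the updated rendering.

<frame>
[38;2;44;39;10m[48;2;41;35;9m🬂[38;2;44;39;10m[48;2;41;35;9m🬂[38;2;44;39;10m[48;2;41;35;9m🬂[38;2;44;39;10m[48;2;41;35;9m🬂[38;2;44;39;10m[48;2;41;35;9m🬂[38;2;44;39;10m[48;2;41;35;9m🬂[38;2;44;39;10m[48;2;41;35;9m🬂[38;2;44;39;10m[48;2;41;35;9m🬂[38;2;44;39;10m[48;2;41;35;9m🬂[38;2;44;39;10m[48;2;41;35;9m🬂[0m
[38;2;38;31;8m[48;2;36;28;8m🬎[38;2;38;31;8m[48;2;36;28;8m🬎[38;2;38;31;8m[48;2;36;28;8m🬎[38;2;34;38;18m[48;2;41;120;105m🬬[38;2;26;31;15m[48;2;36;128;110m🬴[38;2;23;32;17m[48;2;34;122;105m🬰[38;2;34;37;17m[48;2;57;127;114m🬝[38;2;33;117;101m[48;2;38;30;8m🬏[38;2;38;31;8m[48;2;36;28;8m🬎[38;2;38;31;8m[48;2;36;28;8m🬎[0m
[38;2;35;26;7m[48;2;32;23;7m🬂[38;2;33;24;7m[48;2;31;109;94m🬝[38;2;29;56;40m[48;2;44;122;106m🬈[38;2;10;36;31m[48;2;32;22;7m🬆[38;2;8;30;26m[48;2;32;23;7m🬂[38;2;33;23;7m[48;2;8;30;26m🬺[38;2;11;41;35m[48;2;32;23;7m🬂[38;2;32;22;7m[48;2;34;117;101m🬏[38;2;30;34;18m[48;2;33;116;100m🬨[38;2;35;26;7m[48;2;32;23;7m🬂[0m
[38;2;29;19;6m[48;2;27;16;6m🬎[38;2;24;86;74m[48;2;28;17;6m🬉[38;2;68;150;134m[48;2;27;96;83m🬈[38;2;30;20;6m[48;2;42;122;106m🬁[38;2;29;19;6m[48;2;57;143;126m🬎[38;2;29;19;6m[48;2;37;126;109m🬎[38;2;29;19;6m[48;2;35;123;105m🬆[38;2;35;126;108m[48;2;23;82;70m🬎[38;2;25;89;77m[48;2;14;33;27m🬄[38;2;29;19;6m[48;2;27;16;6m🬎[0m
[38;2;26;14;5m[48;2;23;11;5m🬂[38;2;26;14;5m[48;2;23;11;5m🬂[38;2;16;58;50m[48;2;17;18;13m🬁[38;2;21;76;66m[48;2;12;27;23m🬂[38;2;25;88;76m[48;2;10;39;34m🬂[38;2;25;88;76m[48;2;10;38;33m🬂[38;2;21;74;64m[48;2;8;31;27m🬂[38;2;9;35;30m[48;2;23;10;5m🬎[38;2;8;30;26m[48;2;24;11;5m🬀[38;2;26;14;5m[48;2;23;11;5m🬂[0m
</frame>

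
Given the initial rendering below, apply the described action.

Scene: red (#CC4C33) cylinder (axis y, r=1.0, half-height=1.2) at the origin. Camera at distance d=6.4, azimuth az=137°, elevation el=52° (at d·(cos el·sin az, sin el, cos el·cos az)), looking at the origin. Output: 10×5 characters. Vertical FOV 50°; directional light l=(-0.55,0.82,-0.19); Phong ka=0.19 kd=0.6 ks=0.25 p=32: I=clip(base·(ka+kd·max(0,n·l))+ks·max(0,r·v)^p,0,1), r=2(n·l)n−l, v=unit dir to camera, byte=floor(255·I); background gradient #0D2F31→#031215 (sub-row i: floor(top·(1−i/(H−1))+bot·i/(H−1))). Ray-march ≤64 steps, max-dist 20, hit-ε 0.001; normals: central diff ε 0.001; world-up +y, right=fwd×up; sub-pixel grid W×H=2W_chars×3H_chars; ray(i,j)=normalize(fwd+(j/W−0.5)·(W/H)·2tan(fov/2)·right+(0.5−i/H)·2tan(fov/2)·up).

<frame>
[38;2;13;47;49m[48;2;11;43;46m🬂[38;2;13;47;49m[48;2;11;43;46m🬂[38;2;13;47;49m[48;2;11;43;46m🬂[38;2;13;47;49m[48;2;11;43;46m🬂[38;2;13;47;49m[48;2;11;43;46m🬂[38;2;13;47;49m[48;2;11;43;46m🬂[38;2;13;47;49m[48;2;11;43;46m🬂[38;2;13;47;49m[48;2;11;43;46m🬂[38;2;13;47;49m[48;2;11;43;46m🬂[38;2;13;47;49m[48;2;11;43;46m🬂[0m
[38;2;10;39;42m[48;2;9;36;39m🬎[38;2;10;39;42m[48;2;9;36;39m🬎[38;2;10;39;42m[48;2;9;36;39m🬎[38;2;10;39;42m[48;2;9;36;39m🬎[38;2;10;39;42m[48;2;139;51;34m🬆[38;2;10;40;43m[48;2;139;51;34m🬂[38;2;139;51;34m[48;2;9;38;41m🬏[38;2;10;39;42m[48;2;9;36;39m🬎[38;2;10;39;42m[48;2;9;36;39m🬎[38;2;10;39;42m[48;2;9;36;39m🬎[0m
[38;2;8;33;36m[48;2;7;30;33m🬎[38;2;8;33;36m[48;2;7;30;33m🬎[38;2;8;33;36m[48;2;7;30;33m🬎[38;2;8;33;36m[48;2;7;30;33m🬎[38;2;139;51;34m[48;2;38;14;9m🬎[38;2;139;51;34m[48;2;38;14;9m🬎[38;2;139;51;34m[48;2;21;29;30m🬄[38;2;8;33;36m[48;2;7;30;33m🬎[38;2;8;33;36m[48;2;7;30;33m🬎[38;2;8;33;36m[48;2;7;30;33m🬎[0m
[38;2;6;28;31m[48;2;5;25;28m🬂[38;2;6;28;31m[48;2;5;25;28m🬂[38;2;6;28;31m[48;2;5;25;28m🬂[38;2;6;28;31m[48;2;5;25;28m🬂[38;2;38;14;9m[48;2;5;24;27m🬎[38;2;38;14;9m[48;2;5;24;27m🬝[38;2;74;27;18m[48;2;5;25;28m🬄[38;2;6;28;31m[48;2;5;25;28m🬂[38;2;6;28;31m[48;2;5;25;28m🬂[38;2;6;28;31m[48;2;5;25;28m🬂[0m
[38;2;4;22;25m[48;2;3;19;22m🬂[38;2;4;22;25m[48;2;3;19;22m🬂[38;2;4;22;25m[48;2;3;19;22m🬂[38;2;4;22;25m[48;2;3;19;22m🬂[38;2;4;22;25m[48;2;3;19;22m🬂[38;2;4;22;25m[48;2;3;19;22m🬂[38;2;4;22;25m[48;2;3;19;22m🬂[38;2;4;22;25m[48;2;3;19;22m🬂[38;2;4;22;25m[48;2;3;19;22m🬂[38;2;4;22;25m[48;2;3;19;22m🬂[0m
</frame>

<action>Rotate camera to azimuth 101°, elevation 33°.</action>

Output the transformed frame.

<frame>
[38;2;13;47;49m[48;2;11;43;46m🬂[38;2;13;47;49m[48;2;11;43;46m🬂[38;2;13;47;49m[48;2;11;43;46m🬂[38;2;13;47;49m[48;2;11;43;46m🬂[38;2;13;47;49m[48;2;11;43;46m🬂[38;2;13;47;49m[48;2;11;43;46m🬂[38;2;13;47;49m[48;2;11;43;46m🬂[38;2;13;47;49m[48;2;11;43;46m🬂[38;2;13;47;49m[48;2;11;43;46m🬂[38;2;13;47;49m[48;2;11;43;46m🬂[0m
[38;2;10;39;42m[48;2;9;36;39m🬎[38;2;10;39;42m[48;2;9;36;39m🬎[38;2;10;39;42m[48;2;9;36;39m🬎[38;2;10;39;42m[48;2;9;36;39m🬎[38;2;10;39;42m[48;2;139;51;34m🬆[38;2;10;40;43m[48;2;139;51;34m🬂[38;2;139;51;34m[48;2;9;38;41m🬏[38;2;10;39;42m[48;2;9;36;39m🬎[38;2;10;39;42m[48;2;9;36;39m🬎[38;2;10;39;42m[48;2;9;36;39m🬎[0m
[38;2;8;33;36m[48;2;7;30;33m🬎[38;2;8;33;36m[48;2;7;30;33m🬎[38;2;8;33;36m[48;2;7;30;33m🬎[38;2;8;33;36m[48;2;7;30;33m🬎[38;2;38;14;9m[48;2;38;14;9m [38;2;38;14;9m[48;2;38;14;9m [38;2;38;14;9m[48;2;7;32;35m▌[38;2;8;33;36m[48;2;7;30;33m🬎[38;2;8;33;36m[48;2;7;30;33m🬎[38;2;8;33;36m[48;2;7;30;33m🬎[0m
[38;2;6;28;31m[48;2;5;25;28m🬂[38;2;6;28;31m[48;2;5;25;28m🬂[38;2;6;28;31m[48;2;5;25;28m🬂[38;2;6;28;31m[48;2;5;25;28m🬂[38;2;38;14;9m[48;2;5;24;27m🬬[38;2;38;14;9m[48;2;38;14;9m [38;2;38;14;9m[48;2;5;25;28m🬄[38;2;6;28;31m[48;2;5;25;28m🬂[38;2;6;28;31m[48;2;5;25;28m🬂[38;2;6;28;31m[48;2;5;25;28m🬂[0m
[38;2;4;22;25m[48;2;3;19;22m🬂[38;2;4;22;25m[48;2;3;19;22m🬂[38;2;4;22;25m[48;2;3;19;22m🬂[38;2;4;22;25m[48;2;3;19;22m🬂[38;2;4;22;25m[48;2;3;19;22m🬂[38;2;4;22;25m[48;2;3;19;22m🬂[38;2;4;22;25m[48;2;3;19;22m🬂[38;2;4;22;25m[48;2;3;19;22m🬂[38;2;4;22;25m[48;2;3;19;22m🬂[38;2;4;22;25m[48;2;3;19;22m🬂[0m
</frame>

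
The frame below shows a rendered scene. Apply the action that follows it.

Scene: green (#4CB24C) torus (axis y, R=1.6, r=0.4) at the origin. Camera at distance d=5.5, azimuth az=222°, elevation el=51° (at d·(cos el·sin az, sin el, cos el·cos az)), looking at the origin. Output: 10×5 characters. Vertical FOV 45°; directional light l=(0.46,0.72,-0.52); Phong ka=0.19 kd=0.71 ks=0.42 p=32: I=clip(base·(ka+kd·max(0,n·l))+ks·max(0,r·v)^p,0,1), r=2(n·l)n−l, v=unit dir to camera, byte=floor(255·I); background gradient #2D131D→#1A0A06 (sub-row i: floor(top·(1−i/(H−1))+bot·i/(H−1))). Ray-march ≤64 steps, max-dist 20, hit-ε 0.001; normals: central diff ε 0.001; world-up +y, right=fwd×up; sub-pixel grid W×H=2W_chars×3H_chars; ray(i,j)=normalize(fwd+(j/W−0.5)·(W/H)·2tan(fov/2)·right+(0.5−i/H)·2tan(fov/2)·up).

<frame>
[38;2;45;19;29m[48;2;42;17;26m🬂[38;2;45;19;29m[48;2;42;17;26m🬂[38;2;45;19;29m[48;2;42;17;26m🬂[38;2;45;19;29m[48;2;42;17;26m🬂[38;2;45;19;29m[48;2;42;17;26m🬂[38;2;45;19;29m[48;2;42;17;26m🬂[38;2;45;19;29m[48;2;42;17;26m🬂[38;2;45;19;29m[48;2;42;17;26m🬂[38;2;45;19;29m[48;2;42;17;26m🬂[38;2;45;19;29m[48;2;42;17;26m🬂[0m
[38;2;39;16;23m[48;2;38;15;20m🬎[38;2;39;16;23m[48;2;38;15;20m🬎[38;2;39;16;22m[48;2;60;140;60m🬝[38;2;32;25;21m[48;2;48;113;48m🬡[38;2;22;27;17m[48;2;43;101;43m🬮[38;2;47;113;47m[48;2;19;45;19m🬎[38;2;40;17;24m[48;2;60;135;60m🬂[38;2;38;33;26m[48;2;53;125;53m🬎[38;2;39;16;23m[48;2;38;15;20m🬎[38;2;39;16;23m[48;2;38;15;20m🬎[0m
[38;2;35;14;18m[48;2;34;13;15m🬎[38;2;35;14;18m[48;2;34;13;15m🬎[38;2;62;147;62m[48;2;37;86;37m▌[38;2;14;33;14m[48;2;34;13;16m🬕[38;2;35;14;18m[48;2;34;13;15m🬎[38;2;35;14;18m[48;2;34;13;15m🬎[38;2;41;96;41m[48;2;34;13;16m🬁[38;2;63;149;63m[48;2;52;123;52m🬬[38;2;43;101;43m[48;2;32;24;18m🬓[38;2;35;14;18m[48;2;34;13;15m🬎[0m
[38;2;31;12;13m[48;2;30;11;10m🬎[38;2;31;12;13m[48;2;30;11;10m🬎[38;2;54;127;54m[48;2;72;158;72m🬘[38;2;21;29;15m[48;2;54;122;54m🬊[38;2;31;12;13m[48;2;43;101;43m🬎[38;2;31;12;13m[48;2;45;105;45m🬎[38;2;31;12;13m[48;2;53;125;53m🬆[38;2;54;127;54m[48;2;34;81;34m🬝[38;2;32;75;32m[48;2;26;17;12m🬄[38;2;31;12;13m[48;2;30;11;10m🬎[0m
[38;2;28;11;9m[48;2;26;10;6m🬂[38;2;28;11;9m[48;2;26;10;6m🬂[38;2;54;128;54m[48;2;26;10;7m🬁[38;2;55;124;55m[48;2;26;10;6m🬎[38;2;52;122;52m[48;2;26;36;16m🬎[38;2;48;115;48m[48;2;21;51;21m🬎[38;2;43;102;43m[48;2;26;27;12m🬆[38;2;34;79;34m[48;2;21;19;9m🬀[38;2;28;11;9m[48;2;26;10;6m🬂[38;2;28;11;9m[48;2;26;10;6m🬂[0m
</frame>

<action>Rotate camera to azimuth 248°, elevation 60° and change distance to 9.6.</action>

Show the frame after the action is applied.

<frame>
[38;2;45;19;29m[48;2;42;17;26m🬂[38;2;45;19;29m[48;2;42;17;26m🬂[38;2;45;19;29m[48;2;42;17;26m🬂[38;2;45;19;29m[48;2;42;17;26m🬂[38;2;45;19;29m[48;2;42;17;26m🬂[38;2;45;19;29m[48;2;42;17;26m🬂[38;2;45;19;29m[48;2;42;17;26m🬂[38;2;45;19;29m[48;2;42;17;26m🬂[38;2;45;19;29m[48;2;42;17;26m🬂[38;2;45;19;29m[48;2;42;17;26m🬂[0m
[38;2;39;16;23m[48;2;38;15;20m🬎[38;2;39;16;23m[48;2;38;15;20m🬎[38;2;39;16;23m[48;2;38;15;20m🬎[38;2;39;16;23m[48;2;38;15;20m🬎[38;2;39;16;23m[48;2;52;124;52m🬎[38;2;39;16;23m[48;2;46;109;46m🬎[38;2;44;104;44m[48;2;39;16;22m🬏[38;2;39;16;23m[48;2;38;15;20m🬎[38;2;39;16;23m[48;2;38;15;20m🬎[38;2;39;16;23m[48;2;38;15;20m🬎[0m
[38;2;35;14;18m[48;2;34;13;15m🬎[38;2;35;14;18m[48;2;34;13;15m🬎[38;2;35;14;18m[48;2;34;13;15m🬎[38;2;54;127;54m[48;2;35;14;17m▐[38;2;17;39;17m[48;2;34;13;16m🬀[38;2;35;14;18m[48;2;34;13;15m🬎[38;2;52;123;52m[48;2;34;13;16m🬨[38;2;35;14;18m[48;2;34;13;15m🬎[38;2;35;14;18m[48;2;34;13;15m🬎[38;2;35;14;18m[48;2;34;13;15m🬎[0m
[38;2;31;12;13m[48;2;30;11;10m🬎[38;2;31;12;13m[48;2;30;11;10m🬎[38;2;31;12;13m[48;2;30;11;10m🬎[38;2;74;153;74m[48;2;30;11;11m🬁[38;2;48;114;48m[48;2;25;19;12m🬌[38;2;23;24;14m[48;2;51;122;51m🬰[38;2;63;149;63m[48;2;30;36;18m🬀[38;2;31;12;13m[48;2;30;11;10m🬎[38;2;31;12;13m[48;2;30;11;10m🬎[38;2;31;12;13m[48;2;30;11;10m🬎[0m
[38;2;28;11;9m[48;2;26;10;6m🬂[38;2;28;11;9m[48;2;26;10;6m🬂[38;2;28;11;9m[48;2;26;10;6m🬂[38;2;28;11;9m[48;2;26;10;6m🬂[38;2;28;11;9m[48;2;26;10;6m🬂[38;2;28;11;9m[48;2;26;10;6m🬂[38;2;28;11;9m[48;2;26;10;6m🬂[38;2;28;11;9m[48;2;26;10;6m🬂[38;2;28;11;9m[48;2;26;10;6m🬂[38;2;28;11;9m[48;2;26;10;6m🬂[0m
</frame>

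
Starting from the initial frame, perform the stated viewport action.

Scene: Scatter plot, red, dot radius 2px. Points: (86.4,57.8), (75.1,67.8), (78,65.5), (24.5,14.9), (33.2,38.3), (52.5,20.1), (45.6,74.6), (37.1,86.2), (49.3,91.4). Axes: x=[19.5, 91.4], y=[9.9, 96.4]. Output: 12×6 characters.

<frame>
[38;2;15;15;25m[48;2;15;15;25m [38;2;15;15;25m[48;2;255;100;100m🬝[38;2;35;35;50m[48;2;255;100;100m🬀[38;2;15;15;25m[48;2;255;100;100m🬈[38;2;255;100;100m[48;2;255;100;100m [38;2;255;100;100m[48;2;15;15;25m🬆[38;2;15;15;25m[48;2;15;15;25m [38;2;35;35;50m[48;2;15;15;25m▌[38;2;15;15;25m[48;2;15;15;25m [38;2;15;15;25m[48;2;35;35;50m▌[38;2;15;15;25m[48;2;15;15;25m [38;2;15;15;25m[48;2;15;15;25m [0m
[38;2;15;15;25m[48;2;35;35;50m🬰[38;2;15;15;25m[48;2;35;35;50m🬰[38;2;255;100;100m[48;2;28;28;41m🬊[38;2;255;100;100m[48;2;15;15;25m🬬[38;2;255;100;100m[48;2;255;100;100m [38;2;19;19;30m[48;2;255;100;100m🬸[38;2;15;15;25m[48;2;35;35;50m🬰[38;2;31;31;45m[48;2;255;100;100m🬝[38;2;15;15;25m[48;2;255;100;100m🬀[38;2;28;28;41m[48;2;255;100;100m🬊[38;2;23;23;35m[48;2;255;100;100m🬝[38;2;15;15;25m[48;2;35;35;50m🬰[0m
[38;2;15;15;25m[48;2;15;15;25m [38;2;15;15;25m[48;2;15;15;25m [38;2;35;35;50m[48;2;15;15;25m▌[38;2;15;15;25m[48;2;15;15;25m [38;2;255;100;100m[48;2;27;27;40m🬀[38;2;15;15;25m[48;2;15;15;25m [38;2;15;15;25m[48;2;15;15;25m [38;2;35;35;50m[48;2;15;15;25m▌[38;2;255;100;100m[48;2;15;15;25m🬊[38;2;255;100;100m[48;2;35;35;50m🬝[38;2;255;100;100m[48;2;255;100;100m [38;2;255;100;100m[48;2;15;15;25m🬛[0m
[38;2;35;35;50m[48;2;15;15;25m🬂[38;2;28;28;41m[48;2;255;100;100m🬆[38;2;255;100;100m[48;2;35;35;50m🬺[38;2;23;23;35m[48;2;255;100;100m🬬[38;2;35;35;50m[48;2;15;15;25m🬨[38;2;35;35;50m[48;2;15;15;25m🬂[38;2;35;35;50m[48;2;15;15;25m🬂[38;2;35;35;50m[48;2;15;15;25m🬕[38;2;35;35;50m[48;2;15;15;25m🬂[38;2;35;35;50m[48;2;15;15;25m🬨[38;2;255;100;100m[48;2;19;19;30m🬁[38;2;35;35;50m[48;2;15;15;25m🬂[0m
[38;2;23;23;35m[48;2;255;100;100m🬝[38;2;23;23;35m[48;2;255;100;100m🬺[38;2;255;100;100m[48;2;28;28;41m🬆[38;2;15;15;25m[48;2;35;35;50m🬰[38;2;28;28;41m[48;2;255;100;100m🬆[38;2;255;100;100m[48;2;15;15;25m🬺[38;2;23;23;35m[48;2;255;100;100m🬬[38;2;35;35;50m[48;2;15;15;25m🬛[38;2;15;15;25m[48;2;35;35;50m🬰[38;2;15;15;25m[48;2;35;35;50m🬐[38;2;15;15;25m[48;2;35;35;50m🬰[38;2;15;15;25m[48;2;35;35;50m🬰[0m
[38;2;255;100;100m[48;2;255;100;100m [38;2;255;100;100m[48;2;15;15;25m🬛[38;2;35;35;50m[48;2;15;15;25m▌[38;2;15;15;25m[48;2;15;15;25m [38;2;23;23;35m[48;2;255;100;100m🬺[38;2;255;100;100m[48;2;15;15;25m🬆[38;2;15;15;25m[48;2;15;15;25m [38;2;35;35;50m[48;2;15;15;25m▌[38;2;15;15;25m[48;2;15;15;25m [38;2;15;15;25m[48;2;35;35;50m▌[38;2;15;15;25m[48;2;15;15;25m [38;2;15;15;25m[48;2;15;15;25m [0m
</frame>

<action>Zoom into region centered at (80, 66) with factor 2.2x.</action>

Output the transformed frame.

<frame>
[38;2;15;15;25m[48;2;15;15;25m [38;2;15;15;25m[48;2;15;15;25m [38;2;35;35;50m[48;2;15;15;25m▌[38;2;15;15;25m[48;2;15;15;25m [38;2;15;15;25m[48;2;35;35;50m▌[38;2;15;15;25m[48;2;15;15;25m [38;2;15;15;25m[48;2;15;15;25m [38;2;35;35;50m[48;2;15;15;25m▌[38;2;15;15;25m[48;2;15;15;25m [38;2;15;15;25m[48;2;35;35;50m▌[38;2;15;15;25m[48;2;15;15;25m [38;2;15;15;25m[48;2;15;15;25m [0m
[38;2;15;15;25m[48;2;35;35;50m🬰[38;2;15;15;25m[48;2;35;35;50m🬰[38;2;35;35;50m[48;2;15;15;25m🬛[38;2;15;15;25m[48;2;35;35;50m🬰[38;2;31;31;45m[48;2;255;100;100m🬬[38;2;15;15;25m[48;2;35;35;50m🬰[38;2;15;15;25m[48;2;35;35;50m🬰[38;2;35;35;50m[48;2;15;15;25m🬛[38;2;15;15;25m[48;2;35;35;50m🬰[38;2;15;15;25m[48;2;35;35;50m🬐[38;2;15;15;25m[48;2;35;35;50m🬰[38;2;15;15;25m[48;2;35;35;50m🬰[0m
[38;2;15;15;25m[48;2;15;15;25m [38;2;15;15;25m[48;2;15;15;25m [38;2;35;35;50m[48;2;15;15;25m▌[38;2;15;15;25m[48;2;255;100;100m🬐[38;2;255;100;100m[48;2;255;100;100m [38;2;255;100;100m[48;2;15;15;25m🬺[38;2;15;15;25m[48;2;255;100;100m🬬[38;2;35;35;50m[48;2;15;15;25m▌[38;2;15;15;25m[48;2;15;15;25m [38;2;15;15;25m[48;2;35;35;50m▌[38;2;15;15;25m[48;2;15;15;25m [38;2;15;15;25m[48;2;15;15;25m [0m
[38;2;35;35;50m[48;2;15;15;25m🬂[38;2;35;35;50m[48;2;15;15;25m🬂[38;2;35;35;50m[48;2;15;15;25m🬕[38;2;35;35;50m[48;2;15;15;25m🬂[38;2;255;100;100m[48;2;25;25;37m🬂[38;2;255;100;100m[48;2;15;15;25m🬆[38;2;35;35;50m[48;2;15;15;25m🬂[38;2;31;31;45m[48;2;255;100;100m🬝[38;2;255;100;100m[48;2;28;28;41m🬱[38;2;35;35;50m[48;2;15;15;25m🬨[38;2;35;35;50m[48;2;15;15;25m🬂[38;2;35;35;50m[48;2;15;15;25m🬂[0m
[38;2;15;15;25m[48;2;35;35;50m🬰[38;2;15;15;25m[48;2;35;35;50m🬰[38;2;35;35;50m[48;2;15;15;25m🬛[38;2;15;15;25m[48;2;35;35;50m🬰[38;2;15;15;25m[48;2;35;35;50m🬐[38;2;15;15;25m[48;2;35;35;50m🬰[38;2;15;15;25m[48;2;35;35;50m🬰[38;2;255;100;100m[48;2;28;28;41m🬊[38;2;255;100;100m[48;2;15;15;25m🬝[38;2;255;100;100m[48;2;31;31;45m🬀[38;2;15;15;25m[48;2;35;35;50m🬰[38;2;15;15;25m[48;2;35;35;50m🬰[0m
[38;2;15;15;25m[48;2;15;15;25m [38;2;15;15;25m[48;2;15;15;25m [38;2;35;35;50m[48;2;15;15;25m▌[38;2;15;15;25m[48;2;15;15;25m [38;2;15;15;25m[48;2;35;35;50m▌[38;2;15;15;25m[48;2;15;15;25m [38;2;15;15;25m[48;2;15;15;25m [38;2;35;35;50m[48;2;15;15;25m▌[38;2;15;15;25m[48;2;15;15;25m [38;2;15;15;25m[48;2;35;35;50m▌[38;2;15;15;25m[48;2;15;15;25m [38;2;15;15;25m[48;2;15;15;25m [0m
</frame>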